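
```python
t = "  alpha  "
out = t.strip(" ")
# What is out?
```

Trace:
`t = "  alpha  "` → t = '  alpha  '
`out = t.strip(" ")` → out = 'alpha'
So out = 'alpha'

Answer: 'alpha'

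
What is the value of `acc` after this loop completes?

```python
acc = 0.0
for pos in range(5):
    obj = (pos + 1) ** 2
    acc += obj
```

Sum of squared losses 1² + 2² + ... + 5²
`acc` takes the values: 0.0 → 1.0 → 5.0 → 14.0 → 30.0 → 55.0

Answer: 55.0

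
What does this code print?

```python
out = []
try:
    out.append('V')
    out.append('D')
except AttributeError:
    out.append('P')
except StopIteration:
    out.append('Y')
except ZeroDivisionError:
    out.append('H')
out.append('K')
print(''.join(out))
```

Execution trace: 'V' (try body) → 'D' (try body, no exception) → 'K' (after the try/except). Output: VDK

Answer: VDK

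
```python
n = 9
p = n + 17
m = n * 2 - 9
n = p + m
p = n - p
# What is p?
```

Trace:
`n = 9` → n = 9
`p = n + 17` → p = 26
`m = n * 2 - 9` → m = 9
`n = p + m` → n = 35
`p = n - p` → p = 9
So p = 9

Answer: 9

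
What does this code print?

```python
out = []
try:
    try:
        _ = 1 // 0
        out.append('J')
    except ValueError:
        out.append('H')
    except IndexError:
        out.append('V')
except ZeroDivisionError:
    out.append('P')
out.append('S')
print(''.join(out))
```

Execution trace: 'P' (outer except ZeroDivisionError) → 'S' (after the try/except). Output: PS

Answer: PS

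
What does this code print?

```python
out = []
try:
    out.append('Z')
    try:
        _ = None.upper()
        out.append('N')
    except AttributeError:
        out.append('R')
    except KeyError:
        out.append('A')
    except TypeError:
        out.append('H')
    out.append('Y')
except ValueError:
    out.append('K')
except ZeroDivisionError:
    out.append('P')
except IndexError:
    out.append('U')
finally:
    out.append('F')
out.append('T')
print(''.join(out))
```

Execution trace: 'Z' (try body) → 'R' (inner except AttributeError) → 'Y' (try body, no exception) → 'F' (finally) → 'T' (after the try/except). Output: ZRYFT

Answer: ZRYFT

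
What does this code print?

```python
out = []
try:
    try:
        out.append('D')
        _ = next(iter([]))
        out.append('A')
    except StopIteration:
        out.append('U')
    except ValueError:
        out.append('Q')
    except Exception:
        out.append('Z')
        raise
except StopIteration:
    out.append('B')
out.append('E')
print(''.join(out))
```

Execution trace: 'D' (inner try body) → 'U' (inner except StopIteration) → 'E' (after the try/except). Output: DUE

Answer: DUE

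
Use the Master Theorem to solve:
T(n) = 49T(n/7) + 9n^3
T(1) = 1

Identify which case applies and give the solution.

a=49, b=7, f(n)=9n^3. log_7(49) = 2. Since c=3 > 2 and the regularity condition holds (49(n/7)^3 = (49/7^3)n^3 with 49/7^3 < 1), Case 3 applies: T(n) = Θ(f(n)) = O(n^3).

Answer: O(n^3) - Case 3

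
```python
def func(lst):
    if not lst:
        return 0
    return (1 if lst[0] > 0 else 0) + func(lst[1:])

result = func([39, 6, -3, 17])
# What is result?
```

Count of positive elements in [39, 6, -3, 17] = 3

Answer: 3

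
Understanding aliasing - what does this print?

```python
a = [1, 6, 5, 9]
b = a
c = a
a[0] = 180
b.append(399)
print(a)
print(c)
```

Key concept: multiple aliases.
Step by step:
`a = [1, 6, 5, 9]` → a = [1, 6, 5, 9]
`b = a` → b = [1, 6, 5, 9] (same object as a)
`c = a` → c = [1, 6, 5, 9] (same object as a, b)
`a[0] = 180` → a = [180, 6, 5, 9] (same object as b, c); b = [180, 6, 5, 9] (same object as a, c); c = [180, 6, 5, 9] (same object as a, b)
`b.append(399)` → a = [180, 6, 5, 9, 399] (same object as b, c); b = [180, 6, 5, 9, 399] (same object as a, c); c = [180, 6, 5, 9, 399] (same object as a, b)
`print(a)` → prints [180, 6, 5, 9, 399]
`print(c)` → prints [180, 6, 5, 9, 399]

Answer:
[180, 6, 5, 9, 399]
[180, 6, 5, 9, 399]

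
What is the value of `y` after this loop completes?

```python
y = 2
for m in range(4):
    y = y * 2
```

Multiply by 2, 4 times: 2 * 2^4 = 32
`y` takes the values: 2 → 4 → 8 → 16 → 32

Answer: 32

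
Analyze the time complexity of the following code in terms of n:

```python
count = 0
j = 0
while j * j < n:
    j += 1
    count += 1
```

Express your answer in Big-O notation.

Each loop level contributes: √n. Multiplying the contributions gives O(√n).

Answer: O(√n)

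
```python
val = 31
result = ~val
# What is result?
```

Trace:
`val = 31` → val = 31
`result = ~val` → result = -32
So result = -32

Answer: -32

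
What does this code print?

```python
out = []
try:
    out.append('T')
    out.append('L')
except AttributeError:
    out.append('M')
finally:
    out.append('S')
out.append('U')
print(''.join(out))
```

Execution trace: 'T' (try body) → 'L' (try body, no exception) → 'S' (finally) → 'U' (after the try/except). Output: TLSU

Answer: TLSU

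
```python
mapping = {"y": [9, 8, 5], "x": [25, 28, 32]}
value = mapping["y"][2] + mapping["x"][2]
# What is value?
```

Trace:
`mapping = {"y": [9, 8, 5], "x": [25, 28, 32]}` → mapping = {'y': [9, 8, 5], 'x': [25, 28, 32]}
`value = mapping["y"][2] + mapping["x"][2]` → value = 37
So value = 37

Answer: 37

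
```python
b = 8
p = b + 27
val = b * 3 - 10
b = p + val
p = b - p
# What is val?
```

Trace:
`b = 8` → b = 8
`p = b + 27` → p = 35
`val = b * 3 - 10` → val = 14
`b = p + val` → b = 49
`p = b - p` → p = 14
So val = 14

Answer: 14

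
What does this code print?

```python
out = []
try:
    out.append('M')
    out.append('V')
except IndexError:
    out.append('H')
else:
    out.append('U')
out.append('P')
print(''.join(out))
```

Execution trace: 'M' (try body) → 'V' (try body, no exception) → 'U' (else) → 'P' (after the try/except). Output: MVUP

Answer: MVUP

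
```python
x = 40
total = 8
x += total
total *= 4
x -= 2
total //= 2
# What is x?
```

Trace:
`x = 40` → x = 40
`total = 8` → total = 8
`x += total` → x = 48
`total *= 4` → total = 32
`x -= 2` → x = 46
`total //= 2` → total = 16
So x = 46

Answer: 46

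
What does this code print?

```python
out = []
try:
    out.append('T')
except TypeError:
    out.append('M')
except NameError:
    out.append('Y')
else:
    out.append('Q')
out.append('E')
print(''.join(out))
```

Execution trace: 'T' (try body, no exception) → 'Q' (else) → 'E' (after the try/except). Output: TQE

Answer: TQE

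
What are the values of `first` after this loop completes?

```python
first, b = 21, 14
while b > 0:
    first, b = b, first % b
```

GCD of 21 and 14
`first` takes the values: 21 → 14 → 7

Answer: 7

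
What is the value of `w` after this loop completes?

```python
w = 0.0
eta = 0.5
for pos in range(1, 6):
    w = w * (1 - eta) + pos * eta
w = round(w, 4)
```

Moving average with lr=0.5
`w` takes the values: 0.0 → 0.5 → 1.25 → 2.125 → 3.0625 → 4.03125 → 4.0312

Answer: 4.0312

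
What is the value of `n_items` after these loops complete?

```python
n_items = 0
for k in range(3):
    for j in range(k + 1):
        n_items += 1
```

Triangle: 1 + 2 + ... + 3
`n_items` takes the values: 0 → 1 → 2 → 3 → 4 → 5 → 6

Answer: 6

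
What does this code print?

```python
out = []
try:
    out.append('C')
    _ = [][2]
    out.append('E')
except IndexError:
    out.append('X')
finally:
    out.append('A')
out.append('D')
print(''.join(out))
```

Execution trace: 'C' (try body) → 'X' (except IndexError) → 'A' (finally) → 'D' (after the try/except). Output: CXAD

Answer: CXAD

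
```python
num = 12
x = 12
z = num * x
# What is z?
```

Trace:
`num = 12` → num = 12
`x = 12` → x = 12
`z = num * x` → z = 144
So z = 144

Answer: 144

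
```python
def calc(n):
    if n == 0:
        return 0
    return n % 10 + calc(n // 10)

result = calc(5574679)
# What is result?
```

Sum of digits of 5574679: 9 + 7 + 6 + 4 + 7 + 5 + 5 = 43

Answer: 43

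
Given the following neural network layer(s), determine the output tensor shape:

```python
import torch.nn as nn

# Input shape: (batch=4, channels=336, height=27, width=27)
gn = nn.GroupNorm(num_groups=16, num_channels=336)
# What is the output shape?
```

Input: (4, 336, 27, 27) -> Output: (4, 336, 27, 27)

Answer: (4, 336, 27, 27)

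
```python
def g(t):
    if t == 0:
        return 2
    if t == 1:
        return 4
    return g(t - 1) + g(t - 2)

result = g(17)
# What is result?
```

Build up from base cases: g(0)=2, g(1)=4, g(2)=6, g(3)=10, g(4)=16, g(5)=26, g(6)=42, ..., g(17)=8362

Answer: 8362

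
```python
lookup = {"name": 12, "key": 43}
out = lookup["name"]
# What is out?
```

Trace:
`lookup = {"name": 12, "key": 43}` → lookup = {'name': 12, 'key': 43}
`out = lookup["name"]` → out = 12
So out = 12

Answer: 12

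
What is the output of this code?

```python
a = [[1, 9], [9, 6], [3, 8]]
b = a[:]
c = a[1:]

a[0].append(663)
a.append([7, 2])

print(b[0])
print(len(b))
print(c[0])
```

Key concept: slice with nested mutation.
Step by step:
`a = [[1, 9], [9, 6], [3, 8]]` → a = [[1, 9], [9, 6], [3, 8]]
`b = a[:]` → b = [[1, 9], [9, 6], [3, 8]]
`c = a[1:]` → c = [[9, 6], [3, 8]]
`a[0].append(663)` → a = [[1, 9, 663], [9, 6], [3, 8]]; b = [[1, 9, 663], [9, 6], [3, 8]]
`a.append([7, 2])` → a = [[1, 9, 663], [9, 6], [3, 8], [7, 2]]
`print(b[0])` → prints [1, 9, 663]
`print(len(b))` → prints 3
`print(c[0])` → prints [9, 6]

Answer:
[1, 9, 663]
3
[9, 6]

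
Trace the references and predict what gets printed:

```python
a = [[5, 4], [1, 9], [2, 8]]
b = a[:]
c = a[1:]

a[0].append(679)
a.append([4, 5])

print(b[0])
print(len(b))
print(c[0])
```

Key concept: slice with nested mutation.
Step by step:
`a = [[5, 4], [1, 9], [2, 8]]` → a = [[5, 4], [1, 9], [2, 8]]
`b = a[:]` → b = [[5, 4], [1, 9], [2, 8]]
`c = a[1:]` → c = [[1, 9], [2, 8]]
`a[0].append(679)` → a = [[5, 4, 679], [1, 9], [2, 8]]; b = [[5, 4, 679], [1, 9], [2, 8]]
`a.append([4, 5])` → a = [[5, 4, 679], [1, 9], [2, 8], [4, 5]]
`print(b[0])` → prints [5, 4, 679]
`print(len(b))` → prints 3
`print(c[0])` → prints [1, 9]

Answer:
[5, 4, 679]
3
[1, 9]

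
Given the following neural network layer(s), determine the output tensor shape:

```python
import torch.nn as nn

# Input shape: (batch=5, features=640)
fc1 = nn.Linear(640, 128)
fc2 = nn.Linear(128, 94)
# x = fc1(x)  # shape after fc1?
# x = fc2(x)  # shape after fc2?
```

Input: (5, 640) -> after fc1: (5, 128) -> Output: (5, 94)

Answer: (5, 94)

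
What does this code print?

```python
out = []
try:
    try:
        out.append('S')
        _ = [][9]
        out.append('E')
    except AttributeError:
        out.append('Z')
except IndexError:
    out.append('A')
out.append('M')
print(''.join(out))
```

Execution trace: 'S' (try body) → 'A' (outer except IndexError) → 'M' (after the try/except). Output: SAM

Answer: SAM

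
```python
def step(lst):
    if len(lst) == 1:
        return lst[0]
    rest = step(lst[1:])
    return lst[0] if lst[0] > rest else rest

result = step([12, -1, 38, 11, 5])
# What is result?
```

Recursive max over [12, -1, 38, 11, 5] = 38

Answer: 38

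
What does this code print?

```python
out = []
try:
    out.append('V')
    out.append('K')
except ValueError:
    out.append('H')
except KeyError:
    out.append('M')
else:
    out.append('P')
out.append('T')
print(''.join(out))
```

Execution trace: 'V' (try body) → 'K' (try body, no exception) → 'P' (else) → 'T' (after the try/except). Output: VKPT

Answer: VKPT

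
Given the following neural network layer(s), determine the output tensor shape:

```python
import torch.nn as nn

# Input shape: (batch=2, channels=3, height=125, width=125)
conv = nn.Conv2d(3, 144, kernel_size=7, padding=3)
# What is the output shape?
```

Input: (2, 3, 125, 125) -> Output: (2, 144, 125, 125)

Answer: (2, 144, 125, 125)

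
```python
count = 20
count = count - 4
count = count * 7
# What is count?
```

Trace:
`count = 20` → count = 20
`count = count - 4` → count = 16
`count = count * 7` → count = 112
So count = 112

Answer: 112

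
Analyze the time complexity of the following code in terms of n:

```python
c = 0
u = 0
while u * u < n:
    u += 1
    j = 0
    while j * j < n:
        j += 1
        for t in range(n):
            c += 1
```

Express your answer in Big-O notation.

Each loop level contributes: √n × √n × n. Multiplying the contributions gives O(n^2).

Answer: O(n^2)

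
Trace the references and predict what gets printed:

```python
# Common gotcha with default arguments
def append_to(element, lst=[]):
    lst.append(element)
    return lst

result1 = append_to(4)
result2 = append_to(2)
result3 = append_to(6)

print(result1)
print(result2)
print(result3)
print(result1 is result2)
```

Key concept: mutable default argument gotcha.
Step by step:
`result1 = append_to(4)` → result1 = [4]
`result2 = append_to(2)` → result1 = [4, 2] (same object as result2); result2 = [4, 2] (same object as result1)
`result3 = append_to(6)` → result1 = [4, 2, 6] (same object as result2, result3); result2 = [4, 2, 6] (same object as result1, result3); result3 = [4, 2, 6] (same object as result1, result2)
`print(result1)` → prints [4, 2, 6]
`print(result2)` → prints [4, 2, 6]
`print(result3)` → prints [4, 2, 6]
`print(result1 is result2)` → prints True

Answer:
[4, 2, 6]
[4, 2, 6]
[4, 2, 6]
True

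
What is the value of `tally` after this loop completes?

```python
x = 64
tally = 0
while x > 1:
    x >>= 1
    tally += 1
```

Count right shifts until 1
`tally` takes the values: 0 → 1 → 2 → 3 → 4 → 5 → 6

Answer: 6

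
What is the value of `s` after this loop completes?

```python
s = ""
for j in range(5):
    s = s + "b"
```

Repeat 'b' 5 times
`s` takes the values: "" → "b" → "bb" → "bbb" → "bbbb" → "bbbbb"

Answer: "bbbbb"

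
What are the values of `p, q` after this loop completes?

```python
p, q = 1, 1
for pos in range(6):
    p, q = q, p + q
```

Fibonacci: after 6 iterations
`p, q` takes the values: (1, 1) → (1, 2) → (2, 3) → (3, 5) → (5, 8) → (8, 13) → (13, 21)

Answer: 13, 21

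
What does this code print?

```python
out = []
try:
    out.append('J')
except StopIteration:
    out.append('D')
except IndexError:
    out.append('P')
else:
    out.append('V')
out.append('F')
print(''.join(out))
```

Execution trace: 'J' (try body, no exception) → 'V' (else) → 'F' (after the try/except). Output: JVF

Answer: JVF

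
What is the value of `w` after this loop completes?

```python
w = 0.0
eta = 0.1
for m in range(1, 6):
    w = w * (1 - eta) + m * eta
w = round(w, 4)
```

Moving average with lr=0.1
`w` takes the values: 0.0 → 0.1 → 0.29 → 0.561 → 0.9049 → 1.31441 → 1.3144

Answer: 1.3144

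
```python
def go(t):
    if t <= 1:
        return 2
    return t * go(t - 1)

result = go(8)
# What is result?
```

go(8) = 8 * 7 * 6 * 5 * 4 * 3 * 2 * 2 = 80640

Answer: 80640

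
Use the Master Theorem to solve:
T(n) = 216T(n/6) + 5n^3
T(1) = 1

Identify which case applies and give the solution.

a=216, b=6, f(n)=5n^3. log_6(216) = 3. Since c=3 = 3, Case 2 applies: T(n) = Θ(n^log_b(a) · log n) = O(n^3 log n).

Answer: O(n^3 log n) - Case 2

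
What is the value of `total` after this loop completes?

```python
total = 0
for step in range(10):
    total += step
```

Sum of 0 to 9 = 45
`total` takes the values: 0 → 1 → 3 → 6 → 10 → 15 → 21 → 28 → 36 → 45

Answer: 45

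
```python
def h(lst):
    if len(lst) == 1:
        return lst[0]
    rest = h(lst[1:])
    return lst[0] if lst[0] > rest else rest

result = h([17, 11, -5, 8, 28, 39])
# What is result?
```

Recursive max over [17, 11, -5, 8, 28, 39] = 39

Answer: 39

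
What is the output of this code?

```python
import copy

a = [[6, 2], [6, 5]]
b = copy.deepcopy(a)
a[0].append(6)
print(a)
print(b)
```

Key concept: deep copy is fully independent.
Step by step:
`a = [[6, 2], [6, 5]]` → a = [[6, 2], [6, 5]]
`b = copy.deepcopy(a)` → b = [[6, 2], [6, 5]]
`a[0].append(6)` → a = [[6, 2, 6], [6, 5]]
`print(a)` → prints [[6, 2, 6], [6, 5]]
`print(b)` → prints [[6, 2], [6, 5]]

Answer:
[[6, 2, 6], [6, 5]]
[[6, 2], [6, 5]]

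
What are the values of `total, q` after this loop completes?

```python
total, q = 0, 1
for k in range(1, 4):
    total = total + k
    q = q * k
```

Sum and factorial of 1 to 3
`total, q` takes the values: (0, 1) → (1, 1) → (3, 1) → (3, 2) → (6, 2) → (6, 6)

Answer: 6, 6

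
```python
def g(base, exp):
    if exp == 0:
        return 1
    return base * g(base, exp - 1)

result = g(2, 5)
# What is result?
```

g(2, 5) = 2 * 2 * 2 * 2 * 2 = 32

Answer: 32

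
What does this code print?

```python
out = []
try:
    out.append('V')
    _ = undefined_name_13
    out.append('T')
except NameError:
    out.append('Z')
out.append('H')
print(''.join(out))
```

Execution trace: 'V' (try body) → 'Z' (except NameError) → 'H' (after the try/except). Output: VZH

Answer: VZH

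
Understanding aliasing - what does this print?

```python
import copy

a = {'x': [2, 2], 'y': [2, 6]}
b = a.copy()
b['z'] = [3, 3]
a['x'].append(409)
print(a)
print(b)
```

Key concept: shallow copy of dict with mutable values.
Step by step:
`a = {'x': [2, 2], 'y': [2, 6]}` → a = {'x': [2, 2], 'y': [2, 6]}
`b = a.copy()` → b = {'x': [2, 2], 'y': [2, 6]}
`b['z'] = [3, 3]` → b = {'x': [2, 2], 'y': [2, 6], 'z': [3, 3]}
`a['x'].append(409)` → a = {'x': [2, 2, 409], 'y': [2, 6]}; b = {'x': [2, 2, 409], 'y': [2, 6], 'z': [3, 3]}
`print(a)` → prints {'x': [2, 2, 409], 'y': [2, 6]}
`print(b)` → prints {'x': [2, 2, 409], 'y': [2, 6], 'z': [3, 3]}

Answer:
{'x': [2, 2, 409], 'y': [2, 6]}
{'x': [2, 2, 409], 'y': [2, 6], 'z': [3, 3]}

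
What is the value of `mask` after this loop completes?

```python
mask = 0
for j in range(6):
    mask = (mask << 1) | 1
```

Build 6 consecutive 1-bits: 0b111111
`mask` takes the values: 0 → 1 → 3 → 7 → 15 → 31 → 63

Answer: 63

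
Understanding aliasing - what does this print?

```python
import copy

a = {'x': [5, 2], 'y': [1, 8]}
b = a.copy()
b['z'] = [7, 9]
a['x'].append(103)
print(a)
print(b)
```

Key concept: shallow copy of dict with mutable values.
Step by step:
`a = {'x': [5, 2], 'y': [1, 8]}` → a = {'x': [5, 2], 'y': [1, 8]}
`b = a.copy()` → b = {'x': [5, 2], 'y': [1, 8]}
`b['z'] = [7, 9]` → b = {'x': [5, 2], 'y': [1, 8], 'z': [7, 9]}
`a['x'].append(103)` → a = {'x': [5, 2, 103], 'y': [1, 8]}; b = {'x': [5, 2, 103], 'y': [1, 8], 'z': [7, 9]}
`print(a)` → prints {'x': [5, 2, 103], 'y': [1, 8]}
`print(b)` → prints {'x': [5, 2, 103], 'y': [1, 8], 'z': [7, 9]}

Answer:
{'x': [5, 2, 103], 'y': [1, 8]}
{'x': [5, 2, 103], 'y': [1, 8], 'z': [7, 9]}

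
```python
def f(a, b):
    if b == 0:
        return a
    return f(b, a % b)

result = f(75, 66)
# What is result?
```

f(75, 66) -> f(66, 9) -> f(9, 3) -> f(3, 0) -> 3

Answer: 3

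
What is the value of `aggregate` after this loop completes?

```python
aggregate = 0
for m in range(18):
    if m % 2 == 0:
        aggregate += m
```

Sum of even numbers 0 to 17
`aggregate` takes the values: 0 → 2 → 6 → 12 → 20 → 30 → 42 → 56 → 72

Answer: 72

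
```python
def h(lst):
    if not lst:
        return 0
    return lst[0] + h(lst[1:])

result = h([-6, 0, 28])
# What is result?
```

(-6) + 0 + 28 + 0 = 22

Answer: 22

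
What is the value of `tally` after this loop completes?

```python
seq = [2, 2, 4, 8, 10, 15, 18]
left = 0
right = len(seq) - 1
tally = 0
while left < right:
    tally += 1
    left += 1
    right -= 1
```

Iterations until pointers meet (list length 7)
`tally` takes the values: 0 → 1 → 2 → 3

Answer: 3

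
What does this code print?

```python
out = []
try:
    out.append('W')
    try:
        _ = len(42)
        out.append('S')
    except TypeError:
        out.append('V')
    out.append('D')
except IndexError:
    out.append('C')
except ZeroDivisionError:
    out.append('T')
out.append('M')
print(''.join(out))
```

Execution trace: 'W' (try body) → 'V' (inner except TypeError) → 'D' (try body, no exception) → 'M' (after the try/except). Output: WVDM

Answer: WVDM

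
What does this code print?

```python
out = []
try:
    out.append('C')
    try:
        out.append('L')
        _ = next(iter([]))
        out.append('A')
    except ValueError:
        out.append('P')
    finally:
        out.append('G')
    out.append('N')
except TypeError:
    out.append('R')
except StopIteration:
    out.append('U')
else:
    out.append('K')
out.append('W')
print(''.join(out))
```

Execution trace: 'C' (try body) → 'L' (inner try body) → 'G' (inner finally) → 'U' (except StopIteration) → 'W' (after the try/except). Output: CLGUW

Answer: CLGUW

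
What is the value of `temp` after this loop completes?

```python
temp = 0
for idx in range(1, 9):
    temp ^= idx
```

XOR of 1 to 8
`temp` takes the values: 0 → 1 → 3 → 0 → 4 → 1 → 7 → 0 → 8

Answer: 8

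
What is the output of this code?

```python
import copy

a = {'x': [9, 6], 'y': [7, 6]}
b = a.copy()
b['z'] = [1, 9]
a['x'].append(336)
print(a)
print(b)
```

Key concept: shallow copy of dict with mutable values.
Step by step:
`a = {'x': [9, 6], 'y': [7, 6]}` → a = {'x': [9, 6], 'y': [7, 6]}
`b = a.copy()` → b = {'x': [9, 6], 'y': [7, 6]}
`b['z'] = [1, 9]` → b = {'x': [9, 6], 'y': [7, 6], 'z': [1, 9]}
`a['x'].append(336)` → a = {'x': [9, 6, 336], 'y': [7, 6]}; b = {'x': [9, 6, 336], 'y': [7, 6], 'z': [1, 9]}
`print(a)` → prints {'x': [9, 6, 336], 'y': [7, 6]}
`print(b)` → prints {'x': [9, 6, 336], 'y': [7, 6], 'z': [1, 9]}

Answer:
{'x': [9, 6, 336], 'y': [7, 6]}
{'x': [9, 6, 336], 'y': [7, 6], 'z': [1, 9]}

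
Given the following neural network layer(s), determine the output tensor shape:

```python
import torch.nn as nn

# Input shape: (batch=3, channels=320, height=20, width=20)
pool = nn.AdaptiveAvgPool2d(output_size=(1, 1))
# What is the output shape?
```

Input: (3, 320, 20, 20) -> Output: (3, 320, 1, 1)

Answer: (3, 320, 1, 1)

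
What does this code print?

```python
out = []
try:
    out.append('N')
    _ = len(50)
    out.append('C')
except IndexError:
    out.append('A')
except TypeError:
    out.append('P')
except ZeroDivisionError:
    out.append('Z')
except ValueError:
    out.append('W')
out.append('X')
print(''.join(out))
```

Execution trace: 'N' (try body) → 'P' (except TypeError) → 'X' (after the try/except). Output: NPX

Answer: NPX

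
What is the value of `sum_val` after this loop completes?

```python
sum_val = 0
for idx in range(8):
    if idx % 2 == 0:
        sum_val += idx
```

Sum of even numbers 0 to 7
`sum_val` takes the values: 0 → 2 → 6 → 12

Answer: 12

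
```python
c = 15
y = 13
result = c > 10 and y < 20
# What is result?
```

Trace:
`c = 15` → c = 15
`y = 13` → y = 13
`result = c > 10 and y < 20` → result = True
So result = True

Answer: True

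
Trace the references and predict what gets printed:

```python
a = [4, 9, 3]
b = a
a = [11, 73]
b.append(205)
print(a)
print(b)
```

Key concept: rebinding vs mutation: a is rebound to a new list, b still points at the original.
Step by step:
`a = [4, 9, 3]` → a = [4, 9, 3]
`b = a` → b = [4, 9, 3] (same object as a)
`a = [11, 73]` → a = [11, 73]
`b.append(205)` → b = [4, 9, 3, 205]
`print(a)` → prints [11, 73]
`print(b)` → prints [4, 9, 3, 205]

Answer:
[11, 73]
[4, 9, 3, 205]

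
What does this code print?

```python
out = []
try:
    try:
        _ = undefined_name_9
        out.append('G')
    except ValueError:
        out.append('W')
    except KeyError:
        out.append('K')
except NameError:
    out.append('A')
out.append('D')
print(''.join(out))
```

Execution trace: 'A' (outer except NameError) → 'D' (after the try/except). Output: AD

Answer: AD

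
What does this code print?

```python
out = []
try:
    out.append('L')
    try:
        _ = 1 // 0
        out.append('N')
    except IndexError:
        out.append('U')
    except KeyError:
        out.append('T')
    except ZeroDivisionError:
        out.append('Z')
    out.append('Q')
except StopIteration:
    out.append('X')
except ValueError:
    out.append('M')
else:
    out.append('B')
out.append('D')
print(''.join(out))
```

Execution trace: 'L' (try body) → 'Z' (inner except ZeroDivisionError) → 'Q' (try body, no exception) → 'B' (else) → 'D' (after the try/except). Output: LZQBD

Answer: LZQBD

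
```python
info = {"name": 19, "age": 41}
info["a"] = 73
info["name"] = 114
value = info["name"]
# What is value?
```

Trace:
`info = {"name": 19, "age": 41}` → info = {'name': 19, 'age': 41}
`info["a"] = 73` → info = {'name': 19, 'age': 41, 'a': 73}
`info["name"] = 114` → info = {'name': 114, 'age': 41, 'a': 73}
`value = info["name"]` → value = 114
So value = 114

Answer: 114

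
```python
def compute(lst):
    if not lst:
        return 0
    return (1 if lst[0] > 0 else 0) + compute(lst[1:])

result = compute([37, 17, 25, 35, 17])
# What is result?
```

Count of positive elements in [37, 17, 25, 35, 17] = 5

Answer: 5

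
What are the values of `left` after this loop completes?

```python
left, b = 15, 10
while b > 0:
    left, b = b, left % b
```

GCD of 15 and 10
`left` takes the values: 15 → 10 → 5

Answer: 5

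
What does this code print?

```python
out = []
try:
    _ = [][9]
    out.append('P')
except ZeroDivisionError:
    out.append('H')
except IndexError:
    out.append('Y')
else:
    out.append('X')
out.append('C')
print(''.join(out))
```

Execution trace: 'Y' (except IndexError) → 'C' (after the try/except). Output: YC

Answer: YC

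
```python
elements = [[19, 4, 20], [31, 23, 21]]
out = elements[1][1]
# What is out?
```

Trace:
`elements = [[19, 4, 20], [31, 23, 21]]` → elements = [[19, 4, 20], [31, 23, 21]]
`out = elements[1][1]` → out = 23
So out = 23

Answer: 23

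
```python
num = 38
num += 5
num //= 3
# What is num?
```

Trace:
`num = 38` → num = 38
`num += 5` → num = 43
`num //= 3` → num = 14
So num = 14

Answer: 14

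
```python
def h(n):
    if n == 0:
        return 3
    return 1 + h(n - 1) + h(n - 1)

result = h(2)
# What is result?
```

h(n) = 1 + 2·h(n-1), h(0)=3. Closed form: (3+1)·2^2 - 1 = 15.

Answer: 15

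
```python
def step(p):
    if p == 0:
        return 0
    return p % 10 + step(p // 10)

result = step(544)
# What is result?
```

Sum of digits of 544: 4 + 4 + 5 = 13

Answer: 13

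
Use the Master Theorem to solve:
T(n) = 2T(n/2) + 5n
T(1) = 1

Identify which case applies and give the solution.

a=2, b=2, f(n)=5n. log_2(2) = 1. Since c=1 = 1, Case 2 applies: T(n) = Θ(n^log_b(a) · log n) = O(n log n).

Answer: O(n log n) - Case 2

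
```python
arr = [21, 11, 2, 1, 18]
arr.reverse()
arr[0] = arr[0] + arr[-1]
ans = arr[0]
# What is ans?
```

Trace:
`arr = [21, 11, 2, 1, 18]` → arr = [21, 11, 2, 1, 18]
`arr.reverse()` → arr = [18, 1, 2, 11, 21]
`arr[0] = arr[0] + arr[-1]` → arr = [39, 1, 2, 11, 21]
`ans = arr[0]` → ans = 39
So ans = 39

Answer: 39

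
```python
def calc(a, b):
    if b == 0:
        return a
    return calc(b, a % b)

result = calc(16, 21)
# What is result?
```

calc(16, 21) -> calc(21, 16) -> calc(16, 5) -> calc(5, 1) -> calc(1, 0) -> 1

Answer: 1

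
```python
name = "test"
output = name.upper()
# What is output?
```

Trace:
`name = "test"` → name = 'test'
`output = name.upper()` → output = 'TEST'
So output = 'TEST'

Answer: 'TEST'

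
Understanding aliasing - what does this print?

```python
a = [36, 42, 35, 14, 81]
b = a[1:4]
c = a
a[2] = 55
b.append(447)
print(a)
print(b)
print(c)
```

Key concept: slice vs alias.
Step by step:
`a = [36, 42, 35, 14, 81]` → a = [36, 42, 35, 14, 81]
`b = a[1:4]` → b = [42, 35, 14]
`c = a` → c = [36, 42, 35, 14, 81] (same object as a)
`a[2] = 55` → a = [36, 42, 55, 14, 81] (same object as c); c = [36, 42, 55, 14, 81] (same object as a)
`b.append(447)` → b = [42, 35, 14, 447]
`print(a)` → prints [36, 42, 55, 14, 81]
`print(b)` → prints [42, 35, 14, 447]
`print(c)` → prints [36, 42, 55, 14, 81]

Answer:
[36, 42, 55, 14, 81]
[42, 35, 14, 447]
[36, 42, 55, 14, 81]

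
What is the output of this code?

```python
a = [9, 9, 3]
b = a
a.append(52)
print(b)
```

Key concept: basic list aliasing.
Step by step:
`a = [9, 9, 3]` → a = [9, 9, 3]
`b = a` → b = [9, 9, 3] (same object as a)
`a.append(52)` → a = [9, 9, 3, 52] (same object as b); b = [9, 9, 3, 52] (same object as a)
`print(b)` → prints [9, 9, 3, 52]

Answer: [9, 9, 3, 52]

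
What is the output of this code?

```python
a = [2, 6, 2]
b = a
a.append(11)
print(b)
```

Key concept: basic list aliasing.
Step by step:
`a = [2, 6, 2]` → a = [2, 6, 2]
`b = a` → b = [2, 6, 2] (same object as a)
`a.append(11)` → a = [2, 6, 2, 11] (same object as b); b = [2, 6, 2, 11] (same object as a)
`print(b)` → prints [2, 6, 2, 11]

Answer: [2, 6, 2, 11]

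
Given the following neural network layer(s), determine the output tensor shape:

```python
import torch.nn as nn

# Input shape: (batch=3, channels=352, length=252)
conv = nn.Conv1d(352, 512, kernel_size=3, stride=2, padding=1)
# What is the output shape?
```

Input: (3, 352, 252) -> Output: (3, 512, 126)

Answer: (3, 512, 126)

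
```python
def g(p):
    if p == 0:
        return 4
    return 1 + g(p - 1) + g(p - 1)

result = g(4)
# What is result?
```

g(p) = 1 + 2·g(p-1), g(0)=4. Closed form: (4+1)·2^4 - 1 = 79.

Answer: 79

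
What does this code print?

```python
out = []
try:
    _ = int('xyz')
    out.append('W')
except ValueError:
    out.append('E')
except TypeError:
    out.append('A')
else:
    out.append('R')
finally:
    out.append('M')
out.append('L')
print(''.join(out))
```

Execution trace: 'E' (except ValueError) → 'M' (finally) → 'L' (after the try/except). Output: EML

Answer: EML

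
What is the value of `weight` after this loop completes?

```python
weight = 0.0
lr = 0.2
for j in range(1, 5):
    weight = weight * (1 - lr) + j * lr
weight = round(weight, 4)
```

Moving average with lr=0.2
`weight` takes the values: 0.0 → 0.2 → 0.56 → 1.048 → 1.6384

Answer: 1.6384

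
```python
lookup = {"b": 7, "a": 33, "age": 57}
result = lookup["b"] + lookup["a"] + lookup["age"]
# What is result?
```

Trace:
`lookup = {"b": 7, "a": 33, "age": 57}` → lookup = {'b': 7, 'a': 33, 'age': 57}
`result = lookup["b"] + lookup["a"] + lookup["age"]` → result = 97
So result = 97

Answer: 97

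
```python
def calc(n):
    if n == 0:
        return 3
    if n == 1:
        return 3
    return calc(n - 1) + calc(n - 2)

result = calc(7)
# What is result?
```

Build up from base cases: calc(0)=3, calc(1)=3, calc(2)=6, calc(3)=9, calc(4)=15, calc(5)=24, calc(6)=39, ..., calc(7)=63

Answer: 63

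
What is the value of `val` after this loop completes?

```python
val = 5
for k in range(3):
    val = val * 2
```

Multiply by 2, 3 times: 5 * 2^3 = 40
`val` takes the values: 5 → 10 → 20 → 40

Answer: 40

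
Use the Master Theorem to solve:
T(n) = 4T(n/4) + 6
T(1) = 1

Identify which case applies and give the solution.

a=4, b=4, f(n)=6. log_4(4) = 1. Since c=0 < 1, Case 1 applies: T(n) = Θ(n^log_b(a)) = O(n).

Answer: O(n) - Case 1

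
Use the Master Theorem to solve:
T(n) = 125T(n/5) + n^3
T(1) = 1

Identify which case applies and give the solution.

a=125, b=5, f(n)=n^3. log_5(125) = 3. Since c=3 = 3, Case 2 applies: T(n) = Θ(n^log_b(a) · log n) = O(n^3 log n).

Answer: O(n^3 log n) - Case 2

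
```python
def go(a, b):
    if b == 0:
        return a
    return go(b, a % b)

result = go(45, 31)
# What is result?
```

go(45, 31) -> go(31, 14) -> go(14, 3) -> go(3, 2) -> go(2, 1) -> go(1, 0) -> 1

Answer: 1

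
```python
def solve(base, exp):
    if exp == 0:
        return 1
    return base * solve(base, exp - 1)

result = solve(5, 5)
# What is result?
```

solve(5, 5) = 5 * 5 * 5 * 5 * 5 = 3125

Answer: 3125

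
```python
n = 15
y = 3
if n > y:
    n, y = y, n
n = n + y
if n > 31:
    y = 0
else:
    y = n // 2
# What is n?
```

Trace:
`n = 15` → n = 15
`y = 3` → y = 3
`if n > y: ...` → n > y is True → n = 3; y = 15
`n = n + y` → n = 18
`if n > 31: ...` → n > 31 is False, take else branch → y = 9
So n = 18

Answer: 18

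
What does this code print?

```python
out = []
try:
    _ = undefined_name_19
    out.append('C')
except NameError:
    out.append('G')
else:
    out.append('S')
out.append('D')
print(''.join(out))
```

Execution trace: 'G' (except NameError) → 'D' (after the try/except). Output: GD

Answer: GD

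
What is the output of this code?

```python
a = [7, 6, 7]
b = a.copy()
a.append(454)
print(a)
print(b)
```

Key concept: list.copy() creates independent copy.
Step by step:
`a = [7, 6, 7]` → a = [7, 6, 7]
`b = a.copy()` → b = [7, 6, 7]
`a.append(454)` → a = [7, 6, 7, 454]
`print(a)` → prints [7, 6, 7, 454]
`print(b)` → prints [7, 6, 7]

Answer:
[7, 6, 7, 454]
[7, 6, 7]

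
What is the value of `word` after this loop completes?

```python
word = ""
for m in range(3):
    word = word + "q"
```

Repeat 'q' 3 times
`word` takes the values: "" → "q" → "qq" → "qqq"

Answer: "qqq"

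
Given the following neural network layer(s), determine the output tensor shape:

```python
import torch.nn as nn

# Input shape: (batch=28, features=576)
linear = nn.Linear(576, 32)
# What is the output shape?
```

Input: (28, 576) -> Output: (28, 32)

Answer: (28, 32)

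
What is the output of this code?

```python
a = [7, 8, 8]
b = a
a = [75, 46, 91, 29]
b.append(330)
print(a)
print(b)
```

Key concept: rebinding vs mutation: a is rebound to a new list, b still points at the original.
Step by step:
`a = [7, 8, 8]` → a = [7, 8, 8]
`b = a` → b = [7, 8, 8] (same object as a)
`a = [75, 46, 91, 29]` → a = [75, 46, 91, 29]
`b.append(330)` → b = [7, 8, 8, 330]
`print(a)` → prints [75, 46, 91, 29]
`print(b)` → prints [7, 8, 8, 330]

Answer:
[75, 46, 91, 29]
[7, 8, 8, 330]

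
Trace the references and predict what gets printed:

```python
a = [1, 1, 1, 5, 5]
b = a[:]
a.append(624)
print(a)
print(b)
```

Key concept: slice [:] creates copy.
Step by step:
`a = [1, 1, 1, 5, 5]` → a = [1, 1, 1, 5, 5]
`b = a[:]` → b = [1, 1, 1, 5, 5]
`a.append(624)` → a = [1, 1, 1, 5, 5, 624]
`print(a)` → prints [1, 1, 1, 5, 5, 624]
`print(b)` → prints [1, 1, 1, 5, 5]

Answer:
[1, 1, 1, 5, 5, 624]
[1, 1, 1, 5, 5]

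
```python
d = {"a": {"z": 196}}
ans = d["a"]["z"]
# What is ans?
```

Trace:
`d = {"a": {"z": 196}}` → d = {'a': {'z': 196}}
`ans = d["a"]["z"]` → ans = 196
So ans = 196

Answer: 196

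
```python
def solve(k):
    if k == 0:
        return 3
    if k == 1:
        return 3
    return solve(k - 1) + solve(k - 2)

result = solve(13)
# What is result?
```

Build up from base cases: solve(0)=3, solve(1)=3, solve(2)=6, solve(3)=9, solve(4)=15, solve(5)=24, solve(6)=39, ..., solve(13)=1131

Answer: 1131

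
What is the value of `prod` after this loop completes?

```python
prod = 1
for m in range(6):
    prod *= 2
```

2^6 = 64
`prod` takes the values: 1 → 2 → 4 → 8 → 16 → 32 → 64

Answer: 64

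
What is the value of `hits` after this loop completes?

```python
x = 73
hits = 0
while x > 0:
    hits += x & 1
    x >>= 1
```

Count set bits in 73 (binary: 0b1001001)
`hits` takes the values: 0 → 1 → 2 → 3

Answer: 3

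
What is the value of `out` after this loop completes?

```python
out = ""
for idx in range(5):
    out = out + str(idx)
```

Concatenate digits 0 to 4
`out` takes the values: "" → "0" → "01" → "012" → "0123" → "01234"

Answer: "01234"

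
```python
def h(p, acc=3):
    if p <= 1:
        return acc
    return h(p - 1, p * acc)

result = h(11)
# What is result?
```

Accumulator trace (n, acc): (11, 3) -> (10, 33) -> (9, 330) -> (8, 2970) -> (7, 23760) -> (6, 166320) -> (5, 997920) -> (4, 4989600) -> (3, 19958400) -> (2, 59875200) -> (1, 119750400) -> return 119750400

Answer: 119750400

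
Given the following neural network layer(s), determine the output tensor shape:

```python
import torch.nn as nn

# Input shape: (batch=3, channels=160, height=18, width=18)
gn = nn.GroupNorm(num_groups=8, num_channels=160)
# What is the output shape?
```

Input: (3, 160, 18, 18) -> Output: (3, 160, 18, 18)

Answer: (3, 160, 18, 18)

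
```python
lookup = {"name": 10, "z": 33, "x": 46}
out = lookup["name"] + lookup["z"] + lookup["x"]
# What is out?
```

Trace:
`lookup = {"name": 10, "z": 33, "x": 46}` → lookup = {'name': 10, 'z': 33, 'x': 46}
`out = lookup["name"] + lookup["z"] + lookup["x"]` → out = 89
So out = 89

Answer: 89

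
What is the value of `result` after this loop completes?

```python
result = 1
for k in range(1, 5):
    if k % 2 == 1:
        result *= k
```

Product of odd numbers 1 to 4
`result` takes the values: 1 → 3

Answer: 3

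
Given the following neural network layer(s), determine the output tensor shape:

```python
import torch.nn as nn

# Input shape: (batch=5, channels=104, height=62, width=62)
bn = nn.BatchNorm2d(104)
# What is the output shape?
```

Input: (5, 104, 62, 62) -> Output: (5, 104, 62, 62)

Answer: (5, 104, 62, 62)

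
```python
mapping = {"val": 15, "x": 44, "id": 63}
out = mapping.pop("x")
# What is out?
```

Trace:
`mapping = {"val": 15, "x": 44, "id": 63}` → mapping = {'val': 15, 'x': 44, 'id': 63}
`out = mapping.pop("x")` → mapping = {'val': 15, 'id': 63}; out = 44
So out = 44

Answer: 44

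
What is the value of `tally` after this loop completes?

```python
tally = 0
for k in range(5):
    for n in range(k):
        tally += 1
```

Triangle number: 0+1+2+...+4
`tally` takes the values: 0 → 1 → 2 → 3 → 4 → 5 → 6 → 7 → 8 → 9 → 10

Answer: 10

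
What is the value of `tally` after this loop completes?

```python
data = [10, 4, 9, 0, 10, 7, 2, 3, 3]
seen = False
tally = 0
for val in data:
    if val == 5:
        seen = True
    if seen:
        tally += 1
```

Count elements after first 5 in [10, 4, 9, 0, 10, 7, 2, 3, 3]
`tally` takes the values: 0

Answer: 0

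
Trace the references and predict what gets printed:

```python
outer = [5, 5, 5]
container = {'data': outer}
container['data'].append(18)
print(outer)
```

Key concept: dict holds reference to list.
Step by step:
`outer = [5, 5, 5]` → outer = [5, 5, 5]
`container = {'data': outer}` → container = {'data': [5, 5, 5]}
`container['data'].append(18)` → outer = [5, 5, 5, 18]; container = {'data': [5, 5, 5, 18]}
`print(outer)` → prints [5, 5, 5, 18]

Answer: [5, 5, 5, 18]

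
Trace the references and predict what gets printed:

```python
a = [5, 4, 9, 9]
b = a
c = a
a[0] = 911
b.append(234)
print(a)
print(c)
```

Key concept: multiple aliases.
Step by step:
`a = [5, 4, 9, 9]` → a = [5, 4, 9, 9]
`b = a` → b = [5, 4, 9, 9] (same object as a)
`c = a` → c = [5, 4, 9, 9] (same object as a, b)
`a[0] = 911` → a = [911, 4, 9, 9] (same object as b, c); b = [911, 4, 9, 9] (same object as a, c); c = [911, 4, 9, 9] (same object as a, b)
`b.append(234)` → a = [911, 4, 9, 9, 234] (same object as b, c); b = [911, 4, 9, 9, 234] (same object as a, c); c = [911, 4, 9, 9, 234] (same object as a, b)
`print(a)` → prints [911, 4, 9, 9, 234]
`print(c)` → prints [911, 4, 9, 9, 234]

Answer:
[911, 4, 9, 9, 234]
[911, 4, 9, 9, 234]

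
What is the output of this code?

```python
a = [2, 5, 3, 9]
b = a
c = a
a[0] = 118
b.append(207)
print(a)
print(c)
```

Key concept: multiple aliases.
Step by step:
`a = [2, 5, 3, 9]` → a = [2, 5, 3, 9]
`b = a` → b = [2, 5, 3, 9] (same object as a)
`c = a` → c = [2, 5, 3, 9] (same object as a, b)
`a[0] = 118` → a = [118, 5, 3, 9] (same object as b, c); b = [118, 5, 3, 9] (same object as a, c); c = [118, 5, 3, 9] (same object as a, b)
`b.append(207)` → a = [118, 5, 3, 9, 207] (same object as b, c); b = [118, 5, 3, 9, 207] (same object as a, c); c = [118, 5, 3, 9, 207] (same object as a, b)
`print(a)` → prints [118, 5, 3, 9, 207]
`print(c)` → prints [118, 5, 3, 9, 207]

Answer:
[118, 5, 3, 9, 207]
[118, 5, 3, 9, 207]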